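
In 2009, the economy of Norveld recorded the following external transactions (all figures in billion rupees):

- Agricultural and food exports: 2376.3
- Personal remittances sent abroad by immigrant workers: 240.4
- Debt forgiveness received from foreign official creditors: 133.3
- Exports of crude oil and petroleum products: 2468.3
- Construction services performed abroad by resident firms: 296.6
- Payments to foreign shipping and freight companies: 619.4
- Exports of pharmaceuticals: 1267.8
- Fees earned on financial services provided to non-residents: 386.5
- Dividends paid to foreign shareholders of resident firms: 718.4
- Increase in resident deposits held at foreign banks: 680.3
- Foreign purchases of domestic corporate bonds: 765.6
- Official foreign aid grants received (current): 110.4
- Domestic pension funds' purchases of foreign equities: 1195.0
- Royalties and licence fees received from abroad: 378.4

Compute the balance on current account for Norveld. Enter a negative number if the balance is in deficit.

5706.1

Goods: 2376.3 + 2468.3 + 1267.8 = 6112.4
Services: 386.5 + 378.4 + 296.6 - 619.4 = 442.1
Primary income: -718.4
Secondary income: -240.4 + 110.4 = -130.0
Current account = 6112.4 + 442.1 + (-718.4) + (-130.0) = 5706.1
(Excluded from the current account — capital account: debt forgiveness received from foreign official creditors 133.3; financial account: increase in resident deposits held at foreign banks 680.3, foreign purchases of domestic corporate bonds 765.6, domestic pension funds' purchases of foreign equities 1195.0.)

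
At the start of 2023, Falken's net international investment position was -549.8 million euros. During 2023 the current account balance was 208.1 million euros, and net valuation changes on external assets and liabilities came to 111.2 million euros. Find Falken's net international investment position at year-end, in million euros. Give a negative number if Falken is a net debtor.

-230.5

Change in NIIP = current account + net valuation change = 208.1 + 111.2 = 319.3
End-of-year NIIP = -549.8 + 319.3 = -230.5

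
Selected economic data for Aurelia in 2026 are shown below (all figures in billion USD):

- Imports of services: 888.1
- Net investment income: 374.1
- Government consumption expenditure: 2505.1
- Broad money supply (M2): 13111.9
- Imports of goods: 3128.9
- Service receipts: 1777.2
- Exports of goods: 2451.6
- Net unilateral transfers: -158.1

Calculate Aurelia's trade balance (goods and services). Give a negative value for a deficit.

211.8

Goods balance = 2451.6 - 3128.9 = -677.3
Services balance = 1777.2 - 888.1 = 889.1
Trade balance (goods + services) = -677.3 + 889.1 = 211.8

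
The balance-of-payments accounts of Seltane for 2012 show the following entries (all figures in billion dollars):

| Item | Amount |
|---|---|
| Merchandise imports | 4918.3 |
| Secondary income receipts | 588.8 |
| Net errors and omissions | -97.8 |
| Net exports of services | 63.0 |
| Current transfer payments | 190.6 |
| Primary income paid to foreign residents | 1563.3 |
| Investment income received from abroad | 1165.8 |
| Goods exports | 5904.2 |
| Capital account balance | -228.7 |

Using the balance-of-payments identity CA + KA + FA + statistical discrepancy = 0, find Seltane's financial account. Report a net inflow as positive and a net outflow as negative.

Goods balance = 5904.2 - 4918.3 = 985.9
Services balance = 63.0
Trade balance (goods + services) = 985.9 + 63.0 = 1048.9
Net primary income = 1165.8 - 1563.3 = -397.5
Net secondary income = 588.8 - 190.6 = 398.2
Current account = 1048.9 + (-397.5) + 398.2 = 1049.6
Financial account = -(1049.6 + (-228.7) + (-97.8)) = -723.1

-723.1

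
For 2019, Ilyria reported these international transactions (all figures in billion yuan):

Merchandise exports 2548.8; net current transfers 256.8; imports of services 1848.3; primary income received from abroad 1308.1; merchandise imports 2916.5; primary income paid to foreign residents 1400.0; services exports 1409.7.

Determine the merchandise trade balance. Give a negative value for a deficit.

-367.7

Goods balance = 2548.8 - 2916.5 = -367.7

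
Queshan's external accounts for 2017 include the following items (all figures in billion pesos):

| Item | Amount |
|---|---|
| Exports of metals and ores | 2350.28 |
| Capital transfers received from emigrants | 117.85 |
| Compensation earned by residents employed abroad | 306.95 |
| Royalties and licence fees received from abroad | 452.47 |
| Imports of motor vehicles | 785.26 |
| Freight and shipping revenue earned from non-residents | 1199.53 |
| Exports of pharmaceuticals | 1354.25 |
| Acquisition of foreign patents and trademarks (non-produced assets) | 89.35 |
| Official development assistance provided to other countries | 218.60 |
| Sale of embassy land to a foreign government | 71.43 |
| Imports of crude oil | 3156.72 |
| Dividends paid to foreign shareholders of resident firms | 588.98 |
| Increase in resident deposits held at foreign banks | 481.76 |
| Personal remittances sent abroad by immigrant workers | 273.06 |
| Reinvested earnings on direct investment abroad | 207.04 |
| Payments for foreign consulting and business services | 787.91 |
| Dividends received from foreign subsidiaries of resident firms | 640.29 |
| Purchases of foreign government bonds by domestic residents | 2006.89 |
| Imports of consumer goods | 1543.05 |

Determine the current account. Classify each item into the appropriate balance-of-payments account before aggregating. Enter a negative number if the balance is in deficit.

Goods: -785.26 + 2350.28 + 1354.25 - 1543.05 - 3156.72 = -1780.50
Services: -787.91 + 1199.53 + 452.47 = 864.09
Primary income: 207.04 + 306.95 - 588.98 + 640.29 = 565.30
Secondary income: -273.06 - 218.60 = -491.66
Current account = (-1780.50) + 864.09 + 565.30 + (-491.66) = -842.77
(Excluded from the current account — capital account: capital transfers received from emigrants 117.85, acquisition of foreign patents and trademarks (non-produced assets) 89.35, sale of embassy land to a foreign government 71.43; financial account: increase in resident deposits held at foreign banks 481.76, purchases of foreign government bonds by domestic residents 2006.89.)

-842.77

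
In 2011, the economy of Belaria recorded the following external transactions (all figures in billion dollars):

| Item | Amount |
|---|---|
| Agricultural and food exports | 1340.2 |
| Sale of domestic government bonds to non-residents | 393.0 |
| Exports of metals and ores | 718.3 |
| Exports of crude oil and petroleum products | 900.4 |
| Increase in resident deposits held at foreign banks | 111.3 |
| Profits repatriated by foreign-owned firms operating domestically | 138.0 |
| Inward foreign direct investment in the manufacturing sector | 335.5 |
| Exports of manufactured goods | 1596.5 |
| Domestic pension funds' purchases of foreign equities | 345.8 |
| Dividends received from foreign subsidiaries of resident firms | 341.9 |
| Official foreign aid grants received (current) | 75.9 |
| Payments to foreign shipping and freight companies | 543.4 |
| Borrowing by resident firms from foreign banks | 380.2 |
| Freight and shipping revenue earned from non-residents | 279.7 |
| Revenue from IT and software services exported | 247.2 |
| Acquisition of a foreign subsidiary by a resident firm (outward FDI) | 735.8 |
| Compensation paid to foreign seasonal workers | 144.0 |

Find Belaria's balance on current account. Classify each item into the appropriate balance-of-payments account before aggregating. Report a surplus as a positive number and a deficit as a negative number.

4674.7

Goods: 1596.5 + 1340.2 + 900.4 + 718.3 = 4555.4
Services: 279.7 - 543.4 + 247.2 = -16.5
Primary income: 341.9 - 144.0 - 138.0 = 59.9
Secondary income: 75.9
Current account = 4555.4 + (-16.5) + 59.9 + 75.9 = 4674.7
(Excluded from the current account — financial account: sale of domestic government bonds to non-residents 393.0, increase in resident deposits held at foreign banks 111.3, inward foreign direct investment in the manufacturing sector 335.5, domestic pension funds' purchases of foreign equities 345.8, borrowing by resident firms from foreign banks 380.2, acquisition of a foreign subsidiary by a resident firm (outward FDI) 735.8.)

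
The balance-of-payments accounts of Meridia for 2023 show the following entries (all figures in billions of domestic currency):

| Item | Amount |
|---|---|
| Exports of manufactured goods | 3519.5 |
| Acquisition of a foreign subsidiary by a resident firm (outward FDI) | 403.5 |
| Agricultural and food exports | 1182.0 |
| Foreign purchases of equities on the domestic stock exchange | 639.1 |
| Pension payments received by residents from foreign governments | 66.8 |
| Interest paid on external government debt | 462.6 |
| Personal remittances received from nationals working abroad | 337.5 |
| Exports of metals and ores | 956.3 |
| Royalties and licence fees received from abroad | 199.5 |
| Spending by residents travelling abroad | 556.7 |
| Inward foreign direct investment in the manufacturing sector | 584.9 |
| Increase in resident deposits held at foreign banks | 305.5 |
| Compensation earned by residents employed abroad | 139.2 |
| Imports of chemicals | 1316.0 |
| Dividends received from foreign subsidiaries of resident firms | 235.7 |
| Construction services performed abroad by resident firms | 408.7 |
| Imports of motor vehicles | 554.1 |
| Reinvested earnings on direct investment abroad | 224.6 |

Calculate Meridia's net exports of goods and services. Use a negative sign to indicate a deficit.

Goods: 1182.0 + 3519.5 + 956.3 - 1316.0 - 554.1 = 3787.7
Services: -556.7 + 199.5 + 408.7 = 51.5
Trade balance = 3787.7 + 51.5 = 3839.2
(Excluded from the trade balance — financial account: acquisition of a foreign subsidiary by a resident firm (outward FDI) 403.5, foreign purchases of equities on the domestic stock exchange 639.1, inward foreign direct investment in the manufacturing sector 584.9, increase in resident deposits held at foreign banks 305.5; secondary income: pension payments received by residents from foreign governments 66.8, personal remittances received from nationals working abroad 337.5; primary income: interest paid on external government debt 462.6, compensation earned by residents employed abroad 139.2, dividends received from foreign subsidiaries of resident firms 235.7, reinvested earnings on direct investment abroad 224.6.)

3839.2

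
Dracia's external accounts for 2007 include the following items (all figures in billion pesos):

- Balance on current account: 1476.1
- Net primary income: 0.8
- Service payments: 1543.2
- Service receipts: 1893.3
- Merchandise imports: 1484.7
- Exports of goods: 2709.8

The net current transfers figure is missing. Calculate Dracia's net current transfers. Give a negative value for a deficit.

Current account = goods balance + services balance + net primary income + net secondary income
Sum of the known components = 1576.0
Net current transfers = CA - (known components) = 1476.1 - 1576.0 = -99.9

-99.9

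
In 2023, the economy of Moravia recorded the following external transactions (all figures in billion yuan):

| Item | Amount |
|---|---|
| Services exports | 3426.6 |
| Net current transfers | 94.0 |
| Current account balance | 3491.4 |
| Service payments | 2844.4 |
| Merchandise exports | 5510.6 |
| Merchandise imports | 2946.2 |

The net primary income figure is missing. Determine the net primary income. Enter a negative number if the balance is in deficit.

Current account = goods balance + services balance + net primary income + net secondary income
Sum of the known components = 3240.6
Net primary income = CA - (known components) = 3491.4 - 3240.6 = 250.8

250.8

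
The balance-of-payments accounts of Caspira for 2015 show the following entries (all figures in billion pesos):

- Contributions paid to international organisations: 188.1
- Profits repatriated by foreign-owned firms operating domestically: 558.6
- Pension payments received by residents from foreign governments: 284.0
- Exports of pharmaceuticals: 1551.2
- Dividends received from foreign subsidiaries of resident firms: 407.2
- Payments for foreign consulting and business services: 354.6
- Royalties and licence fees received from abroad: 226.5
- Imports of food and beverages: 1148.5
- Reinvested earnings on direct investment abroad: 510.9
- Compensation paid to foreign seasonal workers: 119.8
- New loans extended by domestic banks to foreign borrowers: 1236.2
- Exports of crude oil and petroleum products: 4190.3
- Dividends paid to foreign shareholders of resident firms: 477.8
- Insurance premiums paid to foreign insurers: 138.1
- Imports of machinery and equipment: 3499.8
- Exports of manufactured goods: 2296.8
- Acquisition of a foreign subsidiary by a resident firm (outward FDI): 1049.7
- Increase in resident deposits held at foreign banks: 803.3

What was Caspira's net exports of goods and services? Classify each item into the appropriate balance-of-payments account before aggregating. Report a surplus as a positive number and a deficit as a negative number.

Goods: -1148.5 + 4190.3 + 1551.2 - 3499.8 + 2296.8 = 3390.0
Services: 226.5 - 354.6 - 138.1 = -266.2
Trade balance = 3390.0 + (-266.2) = 3123.8
(Excluded from the trade balance — secondary income: contributions paid to international organisations 188.1, pension payments received by residents from foreign governments 284.0; primary income: profits repatriated by foreign-owned firms operating domestically 558.6, dividends received from foreign subsidiaries of resident firms 407.2, reinvested earnings on direct investment abroad 510.9, compensation paid to foreign seasonal workers 119.8, dividends paid to foreign shareholders of resident firms 477.8; financial account: new loans extended by domestic banks to foreign borrowers 1236.2, acquisition of a foreign subsidiary by a resident firm (outward FDI) 1049.7, increase in resident deposits held at foreign banks 803.3.)

3123.8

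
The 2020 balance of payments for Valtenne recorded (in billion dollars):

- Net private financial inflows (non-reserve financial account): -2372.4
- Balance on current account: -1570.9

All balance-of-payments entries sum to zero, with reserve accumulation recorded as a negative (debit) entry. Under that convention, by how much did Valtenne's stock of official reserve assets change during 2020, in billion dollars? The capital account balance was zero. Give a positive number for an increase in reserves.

-3943.3

Official reserve transactions balance = -((-1570.9) + (-2372.4)) = 3943.3
An accumulation of reserves is recorded as a debit (negative entry), so the change in the stock of reserves is the negative of that balance.
Change in official reserves = -(3943.3) = -3943.3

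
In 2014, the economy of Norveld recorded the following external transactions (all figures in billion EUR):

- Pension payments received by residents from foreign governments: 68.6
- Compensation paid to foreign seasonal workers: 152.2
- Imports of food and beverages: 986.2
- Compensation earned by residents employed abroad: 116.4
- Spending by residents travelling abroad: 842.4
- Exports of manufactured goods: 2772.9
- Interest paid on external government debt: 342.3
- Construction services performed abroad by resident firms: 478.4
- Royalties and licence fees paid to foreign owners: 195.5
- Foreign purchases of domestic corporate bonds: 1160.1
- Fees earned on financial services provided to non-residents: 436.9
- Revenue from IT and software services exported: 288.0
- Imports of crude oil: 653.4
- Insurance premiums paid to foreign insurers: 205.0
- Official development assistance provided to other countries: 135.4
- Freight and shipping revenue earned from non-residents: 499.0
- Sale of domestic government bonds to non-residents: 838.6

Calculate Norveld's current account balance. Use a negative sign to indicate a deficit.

Goods: -653.4 + 2772.9 - 986.2 = 1133.3
Services: 436.9 - 205.0 - 195.5 + 499.0 + 288.0 + 478.4 - 842.4 = 459.4
Primary income: -342.3 - 152.2 + 116.4 = -378.1
Secondary income: 68.6 - 135.4 = -66.8
Current account = 1133.3 + 459.4 + (-378.1) + (-66.8) = 1147.8
(Excluded from the current account — financial account: foreign purchases of domestic corporate bonds 1160.1, sale of domestic government bonds to non-residents 838.6.)

1147.8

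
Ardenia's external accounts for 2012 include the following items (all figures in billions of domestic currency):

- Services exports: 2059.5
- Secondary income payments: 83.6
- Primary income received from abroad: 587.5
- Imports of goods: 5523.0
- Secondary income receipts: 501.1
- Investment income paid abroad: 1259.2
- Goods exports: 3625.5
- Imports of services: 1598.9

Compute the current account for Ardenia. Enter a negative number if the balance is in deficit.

-1691.1

Goods balance = 3625.5 - 5523.0 = -1897.5
Services balance = 2059.5 - 1598.9 = 460.6
Trade balance (goods + services) = -1897.5 + 460.6 = -1436.9
Net primary income = 587.5 - 1259.2 = -671.7
Net secondary income = 501.1 - 83.6 = 417.5
Current account = -1436.9 + (-671.7) + 417.5 = -1691.1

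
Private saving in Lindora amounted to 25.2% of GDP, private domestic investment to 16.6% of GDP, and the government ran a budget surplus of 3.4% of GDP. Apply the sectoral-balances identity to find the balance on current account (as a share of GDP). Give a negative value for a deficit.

By the sectoral-balances identity, CA = (S_private - I) + (T - G).
Private balance = 25.2 - 16.6 = 8.6
Government balance (T - G) = 3.4
CA = 8.6 + 3.4 = 12.0

12.0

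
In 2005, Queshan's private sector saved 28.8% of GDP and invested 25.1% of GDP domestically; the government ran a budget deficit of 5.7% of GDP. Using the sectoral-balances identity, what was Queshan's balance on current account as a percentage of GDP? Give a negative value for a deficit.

-2.0

By the sectoral-balances identity, CA = (S_private - I) + (T - G).
Private balance = 28.8 - 25.1 = 3.7
Government balance (T - G) = -5.7
CA = 3.7 + (-5.7) = -2.0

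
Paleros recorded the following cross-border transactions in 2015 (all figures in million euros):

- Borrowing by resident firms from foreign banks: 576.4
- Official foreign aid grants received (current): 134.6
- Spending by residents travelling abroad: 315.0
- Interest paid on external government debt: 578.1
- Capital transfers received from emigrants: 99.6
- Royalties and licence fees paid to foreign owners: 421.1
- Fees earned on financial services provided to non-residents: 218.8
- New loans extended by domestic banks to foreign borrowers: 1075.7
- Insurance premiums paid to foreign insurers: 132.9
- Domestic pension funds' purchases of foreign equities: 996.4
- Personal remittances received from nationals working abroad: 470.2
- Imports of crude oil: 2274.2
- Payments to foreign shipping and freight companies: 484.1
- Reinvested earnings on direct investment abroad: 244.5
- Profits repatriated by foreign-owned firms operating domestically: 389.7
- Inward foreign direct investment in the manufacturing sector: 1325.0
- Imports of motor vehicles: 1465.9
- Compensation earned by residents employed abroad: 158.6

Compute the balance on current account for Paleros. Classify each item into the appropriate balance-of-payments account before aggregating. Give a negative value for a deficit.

-4834.3

Goods: -1465.9 - 2274.2 = -3740.1
Services: -315.0 - 484.1 - 132.9 + 218.8 - 421.1 = -1134.3
Primary income: 244.5 + 158.6 - 389.7 - 578.1 = -564.7
Secondary income: 134.6 + 470.2 = 604.8
Current account = (-3740.1) + (-1134.3) + (-564.7) + 604.8 = -4834.3
(Excluded from the current account — financial account: borrowing by resident firms from foreign banks 576.4, new loans extended by domestic banks to foreign borrowers 1075.7, domestic pension funds' purchases of foreign equities 996.4, inward foreign direct investment in the manufacturing sector 1325.0; capital account: capital transfers received from emigrants 99.6.)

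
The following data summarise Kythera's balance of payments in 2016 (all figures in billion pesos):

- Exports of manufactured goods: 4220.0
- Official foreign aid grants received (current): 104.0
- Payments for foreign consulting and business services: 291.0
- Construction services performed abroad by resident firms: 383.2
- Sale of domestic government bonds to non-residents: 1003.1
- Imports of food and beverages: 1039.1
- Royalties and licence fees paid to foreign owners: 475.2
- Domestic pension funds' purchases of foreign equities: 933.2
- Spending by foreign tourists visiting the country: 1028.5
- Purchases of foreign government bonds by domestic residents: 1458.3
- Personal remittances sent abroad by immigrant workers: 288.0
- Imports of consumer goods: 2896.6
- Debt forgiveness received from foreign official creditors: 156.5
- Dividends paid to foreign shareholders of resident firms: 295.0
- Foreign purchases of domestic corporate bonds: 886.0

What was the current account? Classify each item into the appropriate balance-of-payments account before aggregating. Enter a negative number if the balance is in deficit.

Goods: -2896.6 + 4220.0 - 1039.1 = 284.3
Services: 1028.5 + 383.2 - 291.0 - 475.2 = 645.5
Primary income: -295.0
Secondary income: -288.0 + 104.0 = -184.0
Current account = 284.3 + 645.5 + (-295.0) + (-184.0) = 450.8
(Excluded from the current account — financial account: sale of domestic government bonds to non-residents 1003.1, domestic pension funds' purchases of foreign equities 933.2, purchases of foreign government bonds by domestic residents 1458.3, foreign purchases of domestic corporate bonds 886.0; capital account: debt forgiveness received from foreign official creditors 156.5.)

450.8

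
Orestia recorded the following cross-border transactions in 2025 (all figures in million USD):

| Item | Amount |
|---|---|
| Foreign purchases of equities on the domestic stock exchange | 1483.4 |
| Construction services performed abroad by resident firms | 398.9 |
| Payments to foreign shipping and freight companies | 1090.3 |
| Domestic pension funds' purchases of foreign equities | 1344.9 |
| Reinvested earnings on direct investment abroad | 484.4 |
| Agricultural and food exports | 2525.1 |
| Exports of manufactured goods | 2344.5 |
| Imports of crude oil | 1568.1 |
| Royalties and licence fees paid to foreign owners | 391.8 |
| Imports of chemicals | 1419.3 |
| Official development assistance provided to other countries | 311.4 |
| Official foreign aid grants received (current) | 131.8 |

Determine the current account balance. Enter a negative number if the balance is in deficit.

1103.8

Goods: 2525.1 - 1568.1 - 1419.3 + 2344.5 = 1882.2
Services: 398.9 - 1090.3 - 391.8 = -1083.2
Primary income: 484.4
Secondary income: 131.8 - 311.4 = -179.6
Current account = 1882.2 + (-1083.2) + 484.4 + (-179.6) = 1103.8
(Excluded from the current account — financial account: foreign purchases of equities on the domestic stock exchange 1483.4, domestic pension funds' purchases of foreign equities 1344.9.)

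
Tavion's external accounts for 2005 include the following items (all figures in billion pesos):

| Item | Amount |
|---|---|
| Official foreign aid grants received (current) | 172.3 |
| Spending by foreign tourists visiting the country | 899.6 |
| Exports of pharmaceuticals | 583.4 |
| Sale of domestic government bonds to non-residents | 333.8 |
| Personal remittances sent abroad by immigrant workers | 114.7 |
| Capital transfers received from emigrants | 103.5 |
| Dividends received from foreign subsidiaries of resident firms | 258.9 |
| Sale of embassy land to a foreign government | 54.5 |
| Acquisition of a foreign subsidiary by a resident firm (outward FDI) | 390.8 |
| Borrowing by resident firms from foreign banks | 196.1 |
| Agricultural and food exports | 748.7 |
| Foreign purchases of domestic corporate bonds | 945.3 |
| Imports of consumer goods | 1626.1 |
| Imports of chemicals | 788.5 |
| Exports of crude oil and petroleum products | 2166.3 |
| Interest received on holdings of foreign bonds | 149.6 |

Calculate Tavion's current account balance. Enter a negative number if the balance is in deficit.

2449.5

Goods: 748.7 + 2166.3 - 788.5 + 583.4 - 1626.1 = 1083.8
Services: 899.6
Primary income: 149.6 + 258.9 = 408.5
Secondary income: -114.7 + 172.3 = 57.6
Current account = 1083.8 + 899.6 + 408.5 + 57.6 = 2449.5
(Excluded from the current account — financial account: sale of domestic government bonds to non-residents 333.8, acquisition of a foreign subsidiary by a resident firm (outward FDI) 390.8, borrowing by resident firms from foreign banks 196.1, foreign purchases of domestic corporate bonds 945.3; capital account: capital transfers received from emigrants 103.5, sale of embassy land to a foreign government 54.5.)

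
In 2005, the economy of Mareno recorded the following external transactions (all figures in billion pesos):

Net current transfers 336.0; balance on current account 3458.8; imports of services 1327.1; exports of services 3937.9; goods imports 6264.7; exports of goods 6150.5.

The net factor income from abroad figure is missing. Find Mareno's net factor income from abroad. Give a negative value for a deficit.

626.2

Current account = goods balance + services balance + net primary income + net secondary income
Sum of the known components = 2832.6
Net factor income from abroad = CA - (known components) = 3458.8 - 2832.6 = 626.2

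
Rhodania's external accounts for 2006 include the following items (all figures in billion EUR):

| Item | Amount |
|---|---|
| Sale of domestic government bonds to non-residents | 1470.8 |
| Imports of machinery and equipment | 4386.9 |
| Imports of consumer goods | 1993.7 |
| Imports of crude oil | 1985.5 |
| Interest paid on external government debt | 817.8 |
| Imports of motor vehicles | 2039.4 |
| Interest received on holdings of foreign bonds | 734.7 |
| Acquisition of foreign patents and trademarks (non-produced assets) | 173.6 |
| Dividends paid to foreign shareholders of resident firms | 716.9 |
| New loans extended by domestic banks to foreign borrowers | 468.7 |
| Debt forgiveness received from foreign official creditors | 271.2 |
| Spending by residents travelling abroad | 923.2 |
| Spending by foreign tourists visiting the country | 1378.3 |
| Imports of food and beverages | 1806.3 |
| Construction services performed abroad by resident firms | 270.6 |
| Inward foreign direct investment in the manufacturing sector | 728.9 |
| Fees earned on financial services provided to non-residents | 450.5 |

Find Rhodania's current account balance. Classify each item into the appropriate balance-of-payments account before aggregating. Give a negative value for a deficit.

-11835.6

Goods: -1993.7 - 1985.5 - 2039.4 - 4386.9 - 1806.3 = -12211.8
Services: 270.6 + 1378.3 + 450.5 - 923.2 = 1176.2
Primary income: 734.7 - 716.9 - 817.8 = -800.0
Current account = (-12211.8) + 1176.2 + (-800.0) = -11835.6
(Excluded from the current account — financial account: sale of domestic government bonds to non-residents 1470.8, new loans extended by domestic banks to foreign borrowers 468.7, inward foreign direct investment in the manufacturing sector 728.9; capital account: acquisition of foreign patents and trademarks (non-produced assets) 173.6, debt forgiveness received from foreign official creditors 271.2.)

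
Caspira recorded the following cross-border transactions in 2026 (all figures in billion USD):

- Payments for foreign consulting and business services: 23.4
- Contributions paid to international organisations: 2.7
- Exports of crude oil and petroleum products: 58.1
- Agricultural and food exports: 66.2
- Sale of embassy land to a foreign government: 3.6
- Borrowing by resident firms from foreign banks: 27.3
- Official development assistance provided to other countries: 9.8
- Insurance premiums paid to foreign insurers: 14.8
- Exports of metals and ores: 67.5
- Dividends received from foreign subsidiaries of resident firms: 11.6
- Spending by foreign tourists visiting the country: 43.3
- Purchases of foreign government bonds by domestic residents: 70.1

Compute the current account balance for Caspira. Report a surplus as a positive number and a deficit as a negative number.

196.0

Goods: 66.2 + 58.1 + 67.5 = 191.8
Services: -23.4 + 43.3 - 14.8 = 5.1
Primary income: 11.6
Secondary income: -2.7 - 9.8 = -12.5
Current account = 191.8 + 5.1 + 11.6 + (-12.5) = 196.0
(Excluded from the current account — capital account: sale of embassy land to a foreign government 3.6; financial account: borrowing by resident firms from foreign banks 27.3, purchases of foreign government bonds by domestic residents 70.1.)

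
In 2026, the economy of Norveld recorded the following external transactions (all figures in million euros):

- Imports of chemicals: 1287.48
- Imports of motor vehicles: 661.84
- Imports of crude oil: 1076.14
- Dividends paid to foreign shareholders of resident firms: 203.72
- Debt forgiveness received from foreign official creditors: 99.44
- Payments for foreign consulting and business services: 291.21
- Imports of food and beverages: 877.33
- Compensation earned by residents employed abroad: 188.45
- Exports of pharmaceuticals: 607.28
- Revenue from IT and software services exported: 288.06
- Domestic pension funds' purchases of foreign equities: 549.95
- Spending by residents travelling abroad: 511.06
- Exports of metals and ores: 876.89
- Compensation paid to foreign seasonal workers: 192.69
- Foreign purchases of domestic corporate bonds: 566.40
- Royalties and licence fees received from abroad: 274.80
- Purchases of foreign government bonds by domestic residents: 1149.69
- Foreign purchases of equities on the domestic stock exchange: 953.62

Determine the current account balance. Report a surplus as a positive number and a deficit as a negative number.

-2865.99

Goods: -1287.48 - 1076.14 + 607.28 - 877.33 - 661.84 + 876.89 = -2418.62
Services: -291.21 - 511.06 + 288.06 + 274.80 = -239.41
Primary income: -192.69 + 188.45 - 203.72 = -207.96
Current account = (-2418.62) + (-239.41) + (-207.96) = -2865.99
(Excluded from the current account — capital account: debt forgiveness received from foreign official creditors 99.44; financial account: domestic pension funds' purchases of foreign equities 549.95, foreign purchases of domestic corporate bonds 566.40, purchases of foreign government bonds by domestic residents 1149.69, foreign purchases of equities on the domestic stock exchange 953.62.)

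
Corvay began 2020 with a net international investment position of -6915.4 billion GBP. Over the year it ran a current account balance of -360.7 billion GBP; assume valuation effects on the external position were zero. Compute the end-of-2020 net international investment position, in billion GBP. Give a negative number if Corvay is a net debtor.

With no valuation effects, change in NIIP = current account = -360.7
End-of-year NIIP = -6915.4 + (-360.7) = -7276.1

-7276.1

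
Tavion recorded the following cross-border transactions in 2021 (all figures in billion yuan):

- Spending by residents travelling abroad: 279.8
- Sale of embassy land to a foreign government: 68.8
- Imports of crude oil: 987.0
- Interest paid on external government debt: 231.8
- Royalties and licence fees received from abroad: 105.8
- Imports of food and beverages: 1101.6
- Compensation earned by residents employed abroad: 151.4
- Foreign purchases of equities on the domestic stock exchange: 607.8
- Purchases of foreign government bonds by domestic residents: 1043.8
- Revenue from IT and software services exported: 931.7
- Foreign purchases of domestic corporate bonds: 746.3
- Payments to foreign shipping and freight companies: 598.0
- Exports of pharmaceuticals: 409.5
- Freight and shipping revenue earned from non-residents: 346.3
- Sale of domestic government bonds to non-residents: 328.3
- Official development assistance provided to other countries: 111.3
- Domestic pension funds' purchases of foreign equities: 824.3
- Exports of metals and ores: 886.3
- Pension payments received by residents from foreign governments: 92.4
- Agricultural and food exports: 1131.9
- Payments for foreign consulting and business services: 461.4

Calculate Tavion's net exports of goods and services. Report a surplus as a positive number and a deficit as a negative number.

Goods: 409.5 - 1101.6 + 1131.9 - 987.0 + 886.3 = 339.1
Services: -461.4 + 105.8 - 279.8 + 931.7 - 598.0 + 346.3 = 44.6
Trade balance = 339.1 + 44.6 = 383.7
(Excluded from the trade balance — capital account: sale of embassy land to a foreign government 68.8; primary income: interest paid on external government debt 231.8, compensation earned by residents employed abroad 151.4; financial account: foreign purchases of equities on the domestic stock exchange 607.8, purchases of foreign government bonds by domestic residents 1043.8, foreign purchases of domestic corporate bonds 746.3, sale of domestic government bonds to non-residents 328.3, domestic pension funds' purchases of foreign equities 824.3; secondary income: official development assistance provided to other countries 111.3, pension payments received by residents from foreign governments 92.4.)

383.7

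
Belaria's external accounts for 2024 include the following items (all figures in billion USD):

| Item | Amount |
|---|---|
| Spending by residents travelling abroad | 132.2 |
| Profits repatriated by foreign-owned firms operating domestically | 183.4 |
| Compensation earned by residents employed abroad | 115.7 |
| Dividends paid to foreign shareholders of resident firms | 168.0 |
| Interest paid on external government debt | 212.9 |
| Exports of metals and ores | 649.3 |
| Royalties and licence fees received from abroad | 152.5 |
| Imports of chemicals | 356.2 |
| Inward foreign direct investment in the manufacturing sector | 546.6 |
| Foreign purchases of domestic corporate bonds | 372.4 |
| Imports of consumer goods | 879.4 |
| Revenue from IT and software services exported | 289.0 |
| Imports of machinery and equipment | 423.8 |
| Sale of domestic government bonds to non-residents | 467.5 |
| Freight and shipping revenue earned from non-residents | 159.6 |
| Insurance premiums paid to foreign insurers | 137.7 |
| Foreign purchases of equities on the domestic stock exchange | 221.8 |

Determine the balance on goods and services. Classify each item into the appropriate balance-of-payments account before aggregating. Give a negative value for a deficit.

-678.9

Goods: -356.2 - 423.8 - 879.4 + 649.3 = -1010.1
Services: -137.7 + 289.0 - 132.2 + 152.5 + 159.6 = 331.2
Trade balance = -1010.1 + 331.2 = -678.9
(Excluded from the trade balance — primary income: profits repatriated by foreign-owned firms operating domestically 183.4, compensation earned by residents employed abroad 115.7, dividends paid to foreign shareholders of resident firms 168.0, interest paid on external government debt 212.9; financial account: inward foreign direct investment in the manufacturing sector 546.6, foreign purchases of domestic corporate bonds 372.4, sale of domestic government bonds to non-residents 467.5, foreign purchases of equities on the domestic stock exchange 221.8.)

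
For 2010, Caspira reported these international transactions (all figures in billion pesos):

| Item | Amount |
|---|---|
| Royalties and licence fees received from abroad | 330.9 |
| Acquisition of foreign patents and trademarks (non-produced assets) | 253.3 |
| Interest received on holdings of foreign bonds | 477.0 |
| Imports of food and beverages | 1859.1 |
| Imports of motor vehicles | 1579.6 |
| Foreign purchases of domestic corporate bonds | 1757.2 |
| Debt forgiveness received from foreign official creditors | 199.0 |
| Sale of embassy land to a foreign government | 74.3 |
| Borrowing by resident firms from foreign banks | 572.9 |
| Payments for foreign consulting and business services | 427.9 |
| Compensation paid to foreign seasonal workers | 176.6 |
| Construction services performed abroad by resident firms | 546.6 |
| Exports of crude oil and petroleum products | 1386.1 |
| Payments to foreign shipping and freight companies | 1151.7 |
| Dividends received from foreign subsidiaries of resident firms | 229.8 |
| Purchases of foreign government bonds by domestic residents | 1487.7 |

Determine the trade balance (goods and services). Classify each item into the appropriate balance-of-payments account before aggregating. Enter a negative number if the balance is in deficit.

-2754.7

Goods: -1579.6 - 1859.1 + 1386.1 = -2052.6
Services: -1151.7 - 427.9 + 546.6 + 330.9 = -702.1
Trade balance = -2052.6 + (-702.1) = -2754.7
(Excluded from the trade balance — capital account: acquisition of foreign patents and trademarks (non-produced assets) 253.3, debt forgiveness received from foreign official creditors 199.0, sale of embassy land to a foreign government 74.3; primary income: interest received on holdings of foreign bonds 477.0, compensation paid to foreign seasonal workers 176.6, dividends received from foreign subsidiaries of resident firms 229.8; financial account: foreign purchases of domestic corporate bonds 1757.2, borrowing by resident firms from foreign banks 572.9, purchases of foreign government bonds by domestic residents 1487.7.)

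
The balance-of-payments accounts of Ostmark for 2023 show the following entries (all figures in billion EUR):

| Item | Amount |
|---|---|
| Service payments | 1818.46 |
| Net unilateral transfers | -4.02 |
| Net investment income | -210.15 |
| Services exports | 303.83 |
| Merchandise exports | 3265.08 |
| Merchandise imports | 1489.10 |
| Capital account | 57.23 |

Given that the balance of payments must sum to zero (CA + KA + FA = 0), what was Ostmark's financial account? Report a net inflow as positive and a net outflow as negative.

-104.41

Goods balance = 3265.08 - 1489.10 = 1775.98
Services balance = 303.83 - 1818.46 = -1514.63
Trade balance (goods + services) = 1775.98 + (-1514.63) = 261.35
Net primary income = -210.15
Net secondary income = -4.02
Current account = 261.35 + (-210.15) + (-4.02) = 47.18
Financial account = -(47.18 + 57.23) = -104.41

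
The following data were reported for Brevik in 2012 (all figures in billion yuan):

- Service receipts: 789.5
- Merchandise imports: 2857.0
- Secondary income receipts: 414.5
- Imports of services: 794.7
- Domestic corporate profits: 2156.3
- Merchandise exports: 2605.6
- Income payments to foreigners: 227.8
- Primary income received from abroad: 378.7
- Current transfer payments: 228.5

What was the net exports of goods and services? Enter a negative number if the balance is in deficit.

Goods balance = 2605.6 - 2857.0 = -251.4
Services balance = 789.5 - 794.7 = -5.2
Trade balance (goods + services) = -251.4 + (-5.2) = -256.6

-256.6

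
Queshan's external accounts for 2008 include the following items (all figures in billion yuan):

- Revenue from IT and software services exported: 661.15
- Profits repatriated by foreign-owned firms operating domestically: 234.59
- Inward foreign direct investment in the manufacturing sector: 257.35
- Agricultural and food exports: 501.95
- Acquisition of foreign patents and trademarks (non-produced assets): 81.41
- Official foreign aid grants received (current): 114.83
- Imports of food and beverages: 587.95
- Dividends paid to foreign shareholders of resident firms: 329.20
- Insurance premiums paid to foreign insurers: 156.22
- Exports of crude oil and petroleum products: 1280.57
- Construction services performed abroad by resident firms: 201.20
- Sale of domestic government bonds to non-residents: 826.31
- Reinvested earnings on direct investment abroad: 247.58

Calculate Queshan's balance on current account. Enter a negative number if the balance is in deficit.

1699.32

Goods: 501.95 - 587.95 + 1280.57 = 1194.57
Services: 201.20 - 156.22 + 661.15 = 706.13
Primary income: 247.58 - 329.20 - 234.59 = -316.21
Secondary income: 114.83
Current account = 1194.57 + 706.13 + (-316.21) + 114.83 = 1699.32
(Excluded from the current account — financial account: inward foreign direct investment in the manufacturing sector 257.35, sale of domestic government bonds to non-residents 826.31; capital account: acquisition of foreign patents and trademarks (non-produced assets) 81.41.)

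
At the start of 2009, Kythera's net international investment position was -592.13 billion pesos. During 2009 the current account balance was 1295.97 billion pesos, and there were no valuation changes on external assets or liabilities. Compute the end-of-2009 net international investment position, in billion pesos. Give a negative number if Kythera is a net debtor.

703.84

With no valuation effects, change in NIIP = current account = 1295.97
End-of-year NIIP = -592.13 + 1295.97 = 703.84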